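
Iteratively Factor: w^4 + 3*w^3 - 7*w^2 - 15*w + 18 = (w - 2)*(w^3 + 5*w^2 + 3*w - 9) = (w - 2)*(w - 1)*(w^2 + 6*w + 9) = (w - 2)*(w - 1)*(w + 3)*(w + 3)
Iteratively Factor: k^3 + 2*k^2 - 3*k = (k)*(k^2 + 2*k - 3) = k*(k - 1)*(k + 3)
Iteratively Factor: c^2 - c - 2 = (c + 1)*(c - 2)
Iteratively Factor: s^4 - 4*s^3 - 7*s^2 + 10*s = (s - 5)*(s^3 + s^2 - 2*s) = (s - 5)*(s + 2)*(s^2 - s) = (s - 5)*(s - 1)*(s + 2)*(s)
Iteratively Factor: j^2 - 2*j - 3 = (j - 3)*(j + 1)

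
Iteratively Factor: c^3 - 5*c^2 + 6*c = (c - 2)*(c^2 - 3*c) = c*(c - 2)*(c - 3)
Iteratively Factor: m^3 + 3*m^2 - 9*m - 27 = (m - 3)*(m^2 + 6*m + 9) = (m - 3)*(m + 3)*(m + 3)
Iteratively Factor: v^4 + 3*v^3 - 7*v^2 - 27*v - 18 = (v + 2)*(v^3 + v^2 - 9*v - 9) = (v + 1)*(v + 2)*(v^2 - 9) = (v - 3)*(v + 1)*(v + 2)*(v + 3)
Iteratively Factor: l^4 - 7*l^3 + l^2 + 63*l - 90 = (l - 3)*(l^3 - 4*l^2 - 11*l + 30) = (l - 5)*(l - 3)*(l^2 + l - 6) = (l - 5)*(l - 3)*(l + 3)*(l - 2)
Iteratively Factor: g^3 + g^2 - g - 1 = (g - 1)*(g^2 + 2*g + 1) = (g - 1)*(g + 1)*(g + 1)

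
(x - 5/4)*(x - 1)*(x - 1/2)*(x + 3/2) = x^4 - 5*x^3/4 - 7*x^2/4 + 47*x/16 - 15/16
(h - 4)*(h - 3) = h^2 - 7*h + 12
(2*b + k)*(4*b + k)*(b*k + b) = 8*b^3*k + 8*b^3 + 6*b^2*k^2 + 6*b^2*k + b*k^3 + b*k^2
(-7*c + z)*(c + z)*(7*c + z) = -49*c^3 - 49*c^2*z + c*z^2 + z^3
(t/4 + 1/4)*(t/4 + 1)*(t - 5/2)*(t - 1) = t^4/16 + 3*t^3/32 - 11*t^2/16 - 3*t/32 + 5/8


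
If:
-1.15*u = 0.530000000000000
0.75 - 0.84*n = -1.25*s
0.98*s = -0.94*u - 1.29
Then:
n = -0.41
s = -0.87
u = -0.46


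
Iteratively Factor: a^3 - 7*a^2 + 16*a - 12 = (a - 2)*(a^2 - 5*a + 6) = (a - 3)*(a - 2)*(a - 2)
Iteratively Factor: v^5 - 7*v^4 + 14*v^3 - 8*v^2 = (v - 2)*(v^4 - 5*v^3 + 4*v^2) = v*(v - 2)*(v^3 - 5*v^2 + 4*v) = v*(v - 4)*(v - 2)*(v^2 - v) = v^2*(v - 4)*(v - 2)*(v - 1)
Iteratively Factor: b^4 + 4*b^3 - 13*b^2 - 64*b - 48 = (b + 4)*(b^3 - 13*b - 12) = (b + 1)*(b + 4)*(b^2 - b - 12) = (b + 1)*(b + 3)*(b + 4)*(b - 4)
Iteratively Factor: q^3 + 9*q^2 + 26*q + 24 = (q + 2)*(q^2 + 7*q + 12) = (q + 2)*(q + 3)*(q + 4)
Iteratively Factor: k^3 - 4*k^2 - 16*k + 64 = (k + 4)*(k^2 - 8*k + 16) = (k - 4)*(k + 4)*(k - 4)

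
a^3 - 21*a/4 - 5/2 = (a - 5/2)*(a + 1/2)*(a + 2)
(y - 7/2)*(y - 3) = y^2 - 13*y/2 + 21/2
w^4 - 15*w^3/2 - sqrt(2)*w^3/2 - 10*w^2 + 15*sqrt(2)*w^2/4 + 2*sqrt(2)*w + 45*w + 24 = (w - 8)*(w + 1/2)*(w - 2*sqrt(2))*(w + 3*sqrt(2)/2)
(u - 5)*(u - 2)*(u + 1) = u^3 - 6*u^2 + 3*u + 10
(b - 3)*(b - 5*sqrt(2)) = b^2 - 5*sqrt(2)*b - 3*b + 15*sqrt(2)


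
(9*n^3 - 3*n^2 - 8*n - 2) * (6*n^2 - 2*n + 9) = 54*n^5 - 36*n^4 + 39*n^3 - 23*n^2 - 68*n - 18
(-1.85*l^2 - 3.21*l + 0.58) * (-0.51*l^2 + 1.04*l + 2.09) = 0.9435*l^4 - 0.2869*l^3 - 7.5007*l^2 - 6.1057*l + 1.2122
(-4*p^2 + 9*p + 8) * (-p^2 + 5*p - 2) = 4*p^4 - 29*p^3 + 45*p^2 + 22*p - 16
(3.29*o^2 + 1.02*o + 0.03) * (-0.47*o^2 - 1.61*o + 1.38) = -1.5463*o^4 - 5.7763*o^3 + 2.8839*o^2 + 1.3593*o + 0.0414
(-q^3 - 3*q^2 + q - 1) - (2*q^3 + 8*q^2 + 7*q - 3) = -3*q^3 - 11*q^2 - 6*q + 2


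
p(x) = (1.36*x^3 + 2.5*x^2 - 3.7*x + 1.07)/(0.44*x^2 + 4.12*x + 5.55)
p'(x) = (-0.88*x - 4.12)*(1.36*x^3 + 2.5*x^2 - 3.7*x + 1.07)/(0.44*x^2 + 4.12*x + 5.55)^2 + (4.08*x^2 + 5.0*x - 3.7)/(0.44*x^2 + 4.12*x + 5.55) = (0.5984*x^4 + 11.2064*x^3 + 34.572*x^2 + 26.8084*x - 24.9434)/(0.1936*x^4 + 3.6256*x^3 + 21.8584*x^2 + 45.732*x + 30.8025)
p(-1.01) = 3.24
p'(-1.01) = -8.20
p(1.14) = 0.20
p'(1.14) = 0.58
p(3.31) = 2.73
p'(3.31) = 1.60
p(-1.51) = 23.11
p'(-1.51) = -200.16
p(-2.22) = -4.71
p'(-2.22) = -10.86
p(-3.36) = 2.97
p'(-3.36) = -6.65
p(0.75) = 0.03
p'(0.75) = 0.25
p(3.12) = 2.43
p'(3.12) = 1.54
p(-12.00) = -99.88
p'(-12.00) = -6.13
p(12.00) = 22.53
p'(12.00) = 2.65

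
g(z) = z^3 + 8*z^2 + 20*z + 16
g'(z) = 3*z^2 + 16*z + 20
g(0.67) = 33.29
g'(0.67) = 32.07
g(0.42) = 25.89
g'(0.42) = 27.25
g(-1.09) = 2.41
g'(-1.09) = 6.12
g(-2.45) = 0.31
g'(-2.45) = -1.19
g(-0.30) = 10.69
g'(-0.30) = 15.47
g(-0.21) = 12.14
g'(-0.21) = 16.77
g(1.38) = 61.46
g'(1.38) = 47.79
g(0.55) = 29.59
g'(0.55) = 29.71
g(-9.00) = -245.00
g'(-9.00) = 119.00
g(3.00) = 175.00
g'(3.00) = 95.00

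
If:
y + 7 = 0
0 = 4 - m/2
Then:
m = 8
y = -7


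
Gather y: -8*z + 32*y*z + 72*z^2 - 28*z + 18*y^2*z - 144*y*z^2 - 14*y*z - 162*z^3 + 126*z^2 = 18*y^2*z + y*(-144*z^2 + 18*z) - 162*z^3 + 198*z^2 - 36*z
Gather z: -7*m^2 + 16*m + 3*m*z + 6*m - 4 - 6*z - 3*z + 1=-7*m^2 + 22*m + z*(3*m - 9) - 3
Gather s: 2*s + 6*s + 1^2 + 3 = 8*s + 4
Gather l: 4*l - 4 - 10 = 4*l - 14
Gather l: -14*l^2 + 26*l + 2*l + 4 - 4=-14*l^2 + 28*l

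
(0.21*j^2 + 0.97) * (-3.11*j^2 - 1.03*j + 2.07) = -0.6531*j^4 - 0.2163*j^3 - 2.582*j^2 - 0.9991*j + 2.0079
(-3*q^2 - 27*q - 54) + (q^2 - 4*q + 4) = -2*q^2 - 31*q - 50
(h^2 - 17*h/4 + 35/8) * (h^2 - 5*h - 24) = h^4 - 37*h^3/4 + 13*h^2/8 + 641*h/8 - 105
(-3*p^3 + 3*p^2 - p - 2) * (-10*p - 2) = 30*p^4 - 24*p^3 + 4*p^2 + 22*p + 4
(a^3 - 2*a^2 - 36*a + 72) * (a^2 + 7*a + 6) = a^5 + 5*a^4 - 44*a^3 - 192*a^2 + 288*a + 432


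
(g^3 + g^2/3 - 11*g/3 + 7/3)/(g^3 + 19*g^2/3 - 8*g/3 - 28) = (g^2 - 2*g + 1)/(g^2 + 4*g - 12)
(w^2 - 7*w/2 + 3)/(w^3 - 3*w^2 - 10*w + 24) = (w - 3/2)/(w^2 - w - 12)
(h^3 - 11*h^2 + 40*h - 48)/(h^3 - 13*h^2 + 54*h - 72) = (h - 4)/(h - 6)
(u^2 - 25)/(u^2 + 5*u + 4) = (u^2 - 25)/(u^2 + 5*u + 4)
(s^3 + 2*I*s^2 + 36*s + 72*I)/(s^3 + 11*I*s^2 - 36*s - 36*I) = (s - 6*I)/(s + 3*I)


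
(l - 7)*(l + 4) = l^2 - 3*l - 28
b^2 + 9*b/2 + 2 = (b + 1/2)*(b + 4)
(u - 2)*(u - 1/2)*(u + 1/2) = u^3 - 2*u^2 - u/4 + 1/2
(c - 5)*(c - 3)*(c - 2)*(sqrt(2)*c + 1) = sqrt(2)*c^4 - 10*sqrt(2)*c^3 + c^3 - 10*c^2 + 31*sqrt(2)*c^2 - 30*sqrt(2)*c + 31*c - 30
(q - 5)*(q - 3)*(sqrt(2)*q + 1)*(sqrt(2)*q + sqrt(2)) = 2*q^4 - 14*q^3 + sqrt(2)*q^3 - 7*sqrt(2)*q^2 + 14*q^2 + 7*sqrt(2)*q + 30*q + 15*sqrt(2)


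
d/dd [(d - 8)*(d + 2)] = 2*d - 6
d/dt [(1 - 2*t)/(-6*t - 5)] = 16/(6*t + 5)^2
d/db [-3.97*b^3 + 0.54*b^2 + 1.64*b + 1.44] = -11.91*b^2 + 1.08*b + 1.64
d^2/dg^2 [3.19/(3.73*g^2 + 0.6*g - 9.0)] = (-88.764302*g^2 - 14.27844*g + 3.19*(7.46*g + 0.6)*(14.92*g + 1.2) + 214.1766)/(3.73*g^2 + 0.6*g - 9.0)^3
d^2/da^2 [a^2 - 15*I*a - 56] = 2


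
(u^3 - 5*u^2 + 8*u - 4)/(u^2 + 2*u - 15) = (u^3 - 5*u^2 + 8*u - 4)/(u^2 + 2*u - 15)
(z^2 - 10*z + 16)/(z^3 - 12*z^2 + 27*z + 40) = (z - 2)/(z^2 - 4*z - 5)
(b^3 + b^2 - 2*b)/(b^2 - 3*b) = (b^2 + b - 2)/(b - 3)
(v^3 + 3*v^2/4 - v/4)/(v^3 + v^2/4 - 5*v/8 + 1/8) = 2*v/(2*v - 1)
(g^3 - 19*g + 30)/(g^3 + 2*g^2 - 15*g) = (g - 2)/g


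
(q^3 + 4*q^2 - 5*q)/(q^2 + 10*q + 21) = q*(q^2 + 4*q - 5)/(q^2 + 10*q + 21)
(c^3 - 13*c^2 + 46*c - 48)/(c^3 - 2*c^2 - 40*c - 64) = (c^2 - 5*c + 6)/(c^2 + 6*c + 8)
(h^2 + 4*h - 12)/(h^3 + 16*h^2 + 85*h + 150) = (h - 2)/(h^2 + 10*h + 25)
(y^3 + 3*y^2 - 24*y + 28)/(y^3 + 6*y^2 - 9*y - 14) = (y - 2)/(y + 1)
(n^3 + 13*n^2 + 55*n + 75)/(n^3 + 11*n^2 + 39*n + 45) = (n + 5)/(n + 3)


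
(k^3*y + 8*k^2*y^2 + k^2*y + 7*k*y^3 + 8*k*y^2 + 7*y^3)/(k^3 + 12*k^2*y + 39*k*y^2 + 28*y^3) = y*(k + 1)/(k + 4*y)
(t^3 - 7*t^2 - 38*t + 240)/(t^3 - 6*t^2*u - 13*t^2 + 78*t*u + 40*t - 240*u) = (t + 6)/(t - 6*u)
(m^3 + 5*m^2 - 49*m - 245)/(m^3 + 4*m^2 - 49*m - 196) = (m + 5)/(m + 4)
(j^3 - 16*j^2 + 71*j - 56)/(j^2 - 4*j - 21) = (j^2 - 9*j + 8)/(j + 3)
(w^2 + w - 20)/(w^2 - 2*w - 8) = (w + 5)/(w + 2)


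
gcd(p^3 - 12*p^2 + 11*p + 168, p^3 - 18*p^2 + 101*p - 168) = p^2 - 15*p + 56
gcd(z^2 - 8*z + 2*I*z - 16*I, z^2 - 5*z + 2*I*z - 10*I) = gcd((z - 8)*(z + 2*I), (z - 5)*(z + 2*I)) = z + 2*I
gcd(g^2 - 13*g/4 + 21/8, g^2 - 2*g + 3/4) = g - 3/2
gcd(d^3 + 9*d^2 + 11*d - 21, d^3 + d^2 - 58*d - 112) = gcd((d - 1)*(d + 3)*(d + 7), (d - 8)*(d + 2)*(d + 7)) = d + 7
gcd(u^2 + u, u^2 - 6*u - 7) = u + 1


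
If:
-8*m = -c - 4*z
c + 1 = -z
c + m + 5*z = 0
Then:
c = -44/35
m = -1/35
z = 9/35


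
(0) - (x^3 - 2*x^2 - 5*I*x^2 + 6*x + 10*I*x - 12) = -x^3 + 2*x^2 + 5*I*x^2 - 6*x - 10*I*x + 12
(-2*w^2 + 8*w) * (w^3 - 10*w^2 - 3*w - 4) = -2*w^5 + 28*w^4 - 74*w^3 - 16*w^2 - 32*w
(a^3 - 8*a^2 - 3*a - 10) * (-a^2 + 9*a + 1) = -a^5 + 17*a^4 - 68*a^3 - 25*a^2 - 93*a - 10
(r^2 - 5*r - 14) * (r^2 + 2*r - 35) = r^4 - 3*r^3 - 59*r^2 + 147*r + 490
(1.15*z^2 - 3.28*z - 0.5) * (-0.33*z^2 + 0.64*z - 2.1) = -0.3795*z^4 + 1.8184*z^3 - 4.3492*z^2 + 6.568*z + 1.05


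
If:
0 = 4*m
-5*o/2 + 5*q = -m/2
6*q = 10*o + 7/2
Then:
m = 0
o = -1/2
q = -1/4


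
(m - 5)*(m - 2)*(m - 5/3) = m^3 - 26*m^2/3 + 65*m/3 - 50/3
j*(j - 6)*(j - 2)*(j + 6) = j^4 - 2*j^3 - 36*j^2 + 72*j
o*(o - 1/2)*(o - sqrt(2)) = o^3 - sqrt(2)*o^2 - o^2/2 + sqrt(2)*o/2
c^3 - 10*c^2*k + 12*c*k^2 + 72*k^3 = (c - 6*k)^2*(c + 2*k)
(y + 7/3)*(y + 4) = y^2 + 19*y/3 + 28/3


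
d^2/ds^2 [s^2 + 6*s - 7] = 2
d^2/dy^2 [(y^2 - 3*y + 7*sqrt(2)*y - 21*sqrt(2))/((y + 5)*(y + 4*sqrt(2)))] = 2*(-8*y^3 + 3*sqrt(2)*y^3 - 123*sqrt(2)*y^2 - 1344*y - 135*sqrt(2)*y - 2017*sqrt(2) - 960)/(y^6 + 15*y^5 + 12*sqrt(2)*y^5 + 171*y^4 + 180*sqrt(2)*y^4 + 1028*sqrt(2)*y^3 + 1565*y^3 + 3420*sqrt(2)*y^2 + 7200*y^2 + 12000*y + 9600*sqrt(2)*y + 16000*sqrt(2))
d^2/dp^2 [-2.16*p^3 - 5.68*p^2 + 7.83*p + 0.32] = -12.96*p - 11.36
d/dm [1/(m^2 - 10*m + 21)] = 2*(5 - m)/(m^2 - 10*m + 21)^2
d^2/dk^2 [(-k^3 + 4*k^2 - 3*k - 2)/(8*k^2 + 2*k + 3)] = 2*(-236*k^3 - 690*k^2 + 93*k + 94)/(512*k^6 + 384*k^5 + 672*k^4 + 296*k^3 + 252*k^2 + 54*k + 27)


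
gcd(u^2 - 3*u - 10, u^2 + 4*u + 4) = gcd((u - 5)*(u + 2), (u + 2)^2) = u + 2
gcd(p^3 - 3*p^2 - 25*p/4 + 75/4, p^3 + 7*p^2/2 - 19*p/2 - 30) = p^2 - p/2 - 15/2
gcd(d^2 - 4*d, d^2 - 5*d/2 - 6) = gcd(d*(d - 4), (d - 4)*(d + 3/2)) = d - 4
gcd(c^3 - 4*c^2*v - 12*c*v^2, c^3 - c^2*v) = c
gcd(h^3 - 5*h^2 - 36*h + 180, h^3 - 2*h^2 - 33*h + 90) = h^2 + h - 30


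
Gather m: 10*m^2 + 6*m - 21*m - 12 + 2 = 10*m^2 - 15*m - 10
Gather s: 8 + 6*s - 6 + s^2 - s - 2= s^2 + 5*s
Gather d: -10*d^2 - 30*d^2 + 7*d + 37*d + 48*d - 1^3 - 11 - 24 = -40*d^2 + 92*d - 36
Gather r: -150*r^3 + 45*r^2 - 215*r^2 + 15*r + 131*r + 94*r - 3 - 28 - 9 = -150*r^3 - 170*r^2 + 240*r - 40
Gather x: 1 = 1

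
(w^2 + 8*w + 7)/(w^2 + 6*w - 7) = (w + 1)/(w - 1)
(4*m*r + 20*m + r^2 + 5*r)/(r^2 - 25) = (4*m + r)/(r - 5)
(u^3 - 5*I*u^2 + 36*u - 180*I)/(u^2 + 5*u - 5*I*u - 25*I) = (u^2 + 36)/(u + 5)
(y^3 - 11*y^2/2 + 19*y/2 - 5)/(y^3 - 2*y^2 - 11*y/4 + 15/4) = 2*(y - 2)/(2*y + 3)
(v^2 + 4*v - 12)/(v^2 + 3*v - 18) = (v - 2)/(v - 3)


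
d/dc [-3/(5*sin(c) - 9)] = 15*cos(c)/(5*sin(c) - 9)^2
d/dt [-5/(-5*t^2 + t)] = 5*(1 - 10*t)/(t^2*(5*t - 1)^2)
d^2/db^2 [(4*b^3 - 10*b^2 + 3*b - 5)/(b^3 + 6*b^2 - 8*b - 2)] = 2*(-34*b^6 + 105*b^5 - 168*b^4 - 424*b^3 - 552*b^2 + 846*b - 468)/(b^9 + 18*b^8 + 84*b^7 - 78*b^6 - 744*b^5 + 1032*b^4 + 76*b^3 - 312*b^2 - 96*b - 8)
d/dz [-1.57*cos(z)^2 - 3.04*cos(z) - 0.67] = (3.14*cos(z) + 3.04)*sin(z)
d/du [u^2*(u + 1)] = u*(3*u + 2)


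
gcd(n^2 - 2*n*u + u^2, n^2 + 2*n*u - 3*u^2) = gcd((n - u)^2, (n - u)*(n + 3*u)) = -n + u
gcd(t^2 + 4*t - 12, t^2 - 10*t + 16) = t - 2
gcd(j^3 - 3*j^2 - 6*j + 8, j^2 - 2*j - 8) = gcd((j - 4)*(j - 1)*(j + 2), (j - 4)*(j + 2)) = j^2 - 2*j - 8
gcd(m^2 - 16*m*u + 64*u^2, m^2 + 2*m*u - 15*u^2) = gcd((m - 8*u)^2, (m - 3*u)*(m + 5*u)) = 1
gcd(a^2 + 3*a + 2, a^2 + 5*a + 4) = a + 1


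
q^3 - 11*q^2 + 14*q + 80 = (q - 8)*(q - 5)*(q + 2)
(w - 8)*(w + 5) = w^2 - 3*w - 40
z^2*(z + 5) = z^3 + 5*z^2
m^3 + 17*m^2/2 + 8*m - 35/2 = (m - 1)*(m + 5/2)*(m + 7)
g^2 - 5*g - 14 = (g - 7)*(g + 2)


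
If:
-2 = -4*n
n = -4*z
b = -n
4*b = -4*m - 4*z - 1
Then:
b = -1/2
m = 3/8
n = 1/2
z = -1/8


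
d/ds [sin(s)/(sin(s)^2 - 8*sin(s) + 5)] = (cos(s)^2 + 4)*cos(s)/(sin(s)^2 - 8*sin(s) + 5)^2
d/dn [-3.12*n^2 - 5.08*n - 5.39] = -6.24*n - 5.08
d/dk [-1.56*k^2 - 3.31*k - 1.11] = -3.12*k - 3.31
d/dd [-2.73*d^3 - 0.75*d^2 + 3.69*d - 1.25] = -8.19*d^2 - 1.5*d + 3.69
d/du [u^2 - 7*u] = 2*u - 7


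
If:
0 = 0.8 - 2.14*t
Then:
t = 0.37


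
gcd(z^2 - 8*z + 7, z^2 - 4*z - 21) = z - 7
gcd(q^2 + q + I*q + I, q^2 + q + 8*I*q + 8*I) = q + 1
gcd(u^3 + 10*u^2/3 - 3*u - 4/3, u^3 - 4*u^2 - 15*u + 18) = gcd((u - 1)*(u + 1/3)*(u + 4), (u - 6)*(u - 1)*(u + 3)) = u - 1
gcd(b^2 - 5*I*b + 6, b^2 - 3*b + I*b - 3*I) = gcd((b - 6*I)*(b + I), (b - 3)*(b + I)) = b + I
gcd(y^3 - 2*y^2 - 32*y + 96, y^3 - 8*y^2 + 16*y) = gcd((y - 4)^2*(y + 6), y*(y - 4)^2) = y^2 - 8*y + 16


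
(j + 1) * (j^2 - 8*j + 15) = j^3 - 7*j^2 + 7*j + 15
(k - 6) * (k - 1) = k^2 - 7*k + 6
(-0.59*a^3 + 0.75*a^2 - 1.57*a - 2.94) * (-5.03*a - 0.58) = 2.9677*a^4 - 3.4303*a^3 + 7.4621*a^2 + 15.6988*a + 1.7052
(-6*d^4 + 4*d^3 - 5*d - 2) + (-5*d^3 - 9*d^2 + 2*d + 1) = -6*d^4 - d^3 - 9*d^2 - 3*d - 1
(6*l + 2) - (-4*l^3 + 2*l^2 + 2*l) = 4*l^3 - 2*l^2 + 4*l + 2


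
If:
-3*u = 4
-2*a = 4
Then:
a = -2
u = -4/3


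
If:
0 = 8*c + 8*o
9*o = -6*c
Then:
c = 0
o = 0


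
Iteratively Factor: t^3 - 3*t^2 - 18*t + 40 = (t - 2)*(t^2 - t - 20) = (t - 5)*(t - 2)*(t + 4)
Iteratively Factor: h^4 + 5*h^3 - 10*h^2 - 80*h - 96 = (h + 3)*(h^3 + 2*h^2 - 16*h - 32) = (h - 4)*(h + 3)*(h^2 + 6*h + 8) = (h - 4)*(h + 2)*(h + 3)*(h + 4)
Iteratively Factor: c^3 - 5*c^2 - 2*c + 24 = (c - 4)*(c^2 - c - 6) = (c - 4)*(c + 2)*(c - 3)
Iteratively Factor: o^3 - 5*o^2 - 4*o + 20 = (o + 2)*(o^2 - 7*o + 10) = (o - 5)*(o + 2)*(o - 2)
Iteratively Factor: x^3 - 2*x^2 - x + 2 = (x - 2)*(x^2 - 1) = (x - 2)*(x + 1)*(x - 1)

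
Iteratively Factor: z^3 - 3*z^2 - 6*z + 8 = (z - 4)*(z^2 + z - 2) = (z - 4)*(z - 1)*(z + 2)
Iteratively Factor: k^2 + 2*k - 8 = (k - 2)*(k + 4)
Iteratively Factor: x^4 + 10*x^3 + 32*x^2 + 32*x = (x)*(x^3 + 10*x^2 + 32*x + 32) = x*(x + 2)*(x^2 + 8*x + 16) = x*(x + 2)*(x + 4)*(x + 4)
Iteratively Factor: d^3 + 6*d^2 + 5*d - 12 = (d - 1)*(d^2 + 7*d + 12) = (d - 1)*(d + 4)*(d + 3)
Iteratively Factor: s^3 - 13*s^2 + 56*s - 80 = (s - 5)*(s^2 - 8*s + 16) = (s - 5)*(s - 4)*(s - 4)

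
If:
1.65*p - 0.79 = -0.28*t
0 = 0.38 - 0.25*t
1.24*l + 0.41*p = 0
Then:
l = -0.07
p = 0.22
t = 1.52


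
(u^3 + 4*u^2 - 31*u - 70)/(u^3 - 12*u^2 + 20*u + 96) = (u^2 + 2*u - 35)/(u^2 - 14*u + 48)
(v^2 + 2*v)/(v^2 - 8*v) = (v + 2)/(v - 8)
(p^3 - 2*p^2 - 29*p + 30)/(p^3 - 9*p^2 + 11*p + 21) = (p^3 - 2*p^2 - 29*p + 30)/(p^3 - 9*p^2 + 11*p + 21)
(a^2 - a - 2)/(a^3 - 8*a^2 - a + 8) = (a - 2)/(a^2 - 9*a + 8)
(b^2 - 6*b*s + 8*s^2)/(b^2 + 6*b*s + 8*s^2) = (b^2 - 6*b*s + 8*s^2)/(b^2 + 6*b*s + 8*s^2)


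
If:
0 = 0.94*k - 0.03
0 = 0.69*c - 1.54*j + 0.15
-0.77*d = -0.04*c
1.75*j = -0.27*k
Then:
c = -0.23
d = -0.01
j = -0.00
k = 0.03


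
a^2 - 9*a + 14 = (a - 7)*(a - 2)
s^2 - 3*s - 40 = (s - 8)*(s + 5)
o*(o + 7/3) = o^2 + 7*o/3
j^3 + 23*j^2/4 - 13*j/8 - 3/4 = (j - 1/2)*(j + 1/4)*(j + 6)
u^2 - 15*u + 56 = (u - 8)*(u - 7)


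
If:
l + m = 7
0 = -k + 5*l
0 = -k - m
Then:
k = -35/4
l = -7/4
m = 35/4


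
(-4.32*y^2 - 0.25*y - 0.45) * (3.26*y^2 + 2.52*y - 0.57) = -14.0832*y^4 - 11.7014*y^3 + 0.3654*y^2 - 0.9915*y + 0.2565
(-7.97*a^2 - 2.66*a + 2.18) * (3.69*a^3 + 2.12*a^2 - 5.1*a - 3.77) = -29.4093*a^5 - 26.7118*a^4 + 43.052*a^3 + 48.2345*a^2 - 1.0898*a - 8.2186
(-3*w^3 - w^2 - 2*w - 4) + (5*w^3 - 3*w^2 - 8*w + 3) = 2*w^3 - 4*w^2 - 10*w - 1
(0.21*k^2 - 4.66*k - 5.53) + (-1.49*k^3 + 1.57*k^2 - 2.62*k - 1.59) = -1.49*k^3 + 1.78*k^2 - 7.28*k - 7.12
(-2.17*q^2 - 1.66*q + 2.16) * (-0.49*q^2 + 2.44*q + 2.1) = 1.0633*q^4 - 4.4814*q^3 - 9.6658*q^2 + 1.7844*q + 4.536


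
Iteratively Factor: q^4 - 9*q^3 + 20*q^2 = (q - 4)*(q^3 - 5*q^2) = q*(q - 4)*(q^2 - 5*q) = q*(q - 5)*(q - 4)*(q)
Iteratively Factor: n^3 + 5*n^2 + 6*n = (n + 3)*(n^2 + 2*n) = (n + 2)*(n + 3)*(n)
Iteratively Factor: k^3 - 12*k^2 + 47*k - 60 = (k - 4)*(k^2 - 8*k + 15) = (k - 5)*(k - 4)*(k - 3)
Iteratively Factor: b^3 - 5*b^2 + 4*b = (b - 1)*(b^2 - 4*b) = (b - 4)*(b - 1)*(b)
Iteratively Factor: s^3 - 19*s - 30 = (s + 2)*(s^2 - 2*s - 15) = (s + 2)*(s + 3)*(s - 5)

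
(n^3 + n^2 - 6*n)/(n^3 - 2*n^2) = (n + 3)/n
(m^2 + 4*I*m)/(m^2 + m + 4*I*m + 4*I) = m/(m + 1)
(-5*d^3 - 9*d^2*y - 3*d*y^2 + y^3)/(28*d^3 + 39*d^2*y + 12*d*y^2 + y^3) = (-5*d^2 - 4*d*y + y^2)/(28*d^2 + 11*d*y + y^2)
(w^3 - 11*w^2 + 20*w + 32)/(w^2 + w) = w - 12 + 32/w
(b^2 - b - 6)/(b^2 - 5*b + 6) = (b + 2)/(b - 2)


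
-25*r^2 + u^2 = (-5*r + u)*(5*r + u)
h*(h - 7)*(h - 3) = h^3 - 10*h^2 + 21*h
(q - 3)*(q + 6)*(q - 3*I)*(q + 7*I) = q^4 + 3*q^3 + 4*I*q^3 + 3*q^2 + 12*I*q^2 + 63*q - 72*I*q - 378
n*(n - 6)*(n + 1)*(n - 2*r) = n^4 - 2*n^3*r - 5*n^3 + 10*n^2*r - 6*n^2 + 12*n*r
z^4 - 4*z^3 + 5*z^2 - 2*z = z*(z - 2)*(z - 1)^2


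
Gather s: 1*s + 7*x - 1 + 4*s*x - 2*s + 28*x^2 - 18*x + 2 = s*(4*x - 1) + 28*x^2 - 11*x + 1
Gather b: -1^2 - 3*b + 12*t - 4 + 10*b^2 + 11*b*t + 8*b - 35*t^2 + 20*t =10*b^2 + b*(11*t + 5) - 35*t^2 + 32*t - 5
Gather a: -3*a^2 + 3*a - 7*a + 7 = -3*a^2 - 4*a + 7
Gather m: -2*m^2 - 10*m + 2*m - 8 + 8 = -2*m^2 - 8*m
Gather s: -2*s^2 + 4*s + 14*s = -2*s^2 + 18*s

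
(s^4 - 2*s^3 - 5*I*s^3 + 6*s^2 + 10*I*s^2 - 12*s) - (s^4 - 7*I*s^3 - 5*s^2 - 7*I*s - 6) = -2*s^3 + 2*I*s^3 + 11*s^2 + 10*I*s^2 - 12*s + 7*I*s + 6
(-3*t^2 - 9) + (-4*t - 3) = -3*t^2 - 4*t - 12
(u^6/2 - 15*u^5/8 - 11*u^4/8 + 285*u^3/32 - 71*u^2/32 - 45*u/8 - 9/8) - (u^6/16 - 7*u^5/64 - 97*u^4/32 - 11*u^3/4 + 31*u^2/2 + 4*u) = 7*u^6/16 - 113*u^5/64 + 53*u^4/32 + 373*u^3/32 - 567*u^2/32 - 77*u/8 - 9/8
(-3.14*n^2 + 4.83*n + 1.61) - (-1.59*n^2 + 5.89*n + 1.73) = -1.55*n^2 - 1.06*n - 0.12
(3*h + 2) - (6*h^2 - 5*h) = -6*h^2 + 8*h + 2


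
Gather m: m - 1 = m - 1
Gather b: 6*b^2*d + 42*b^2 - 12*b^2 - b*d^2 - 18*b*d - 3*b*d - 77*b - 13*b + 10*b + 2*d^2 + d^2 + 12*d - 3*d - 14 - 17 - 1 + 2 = b^2*(6*d + 30) + b*(-d^2 - 21*d - 80) + 3*d^2 + 9*d - 30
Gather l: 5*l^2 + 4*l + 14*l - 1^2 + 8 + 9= 5*l^2 + 18*l + 16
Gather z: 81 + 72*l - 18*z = 72*l - 18*z + 81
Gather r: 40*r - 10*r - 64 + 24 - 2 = 30*r - 42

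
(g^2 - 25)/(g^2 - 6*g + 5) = (g + 5)/(g - 1)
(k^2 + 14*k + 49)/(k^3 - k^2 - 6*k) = (k^2 + 14*k + 49)/(k*(k^2 - k - 6))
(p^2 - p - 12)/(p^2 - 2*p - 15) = (p - 4)/(p - 5)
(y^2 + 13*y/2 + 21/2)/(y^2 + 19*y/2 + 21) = (y + 3)/(y + 6)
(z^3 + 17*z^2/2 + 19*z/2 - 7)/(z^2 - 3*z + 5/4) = 2*(z^2 + 9*z + 14)/(2*z - 5)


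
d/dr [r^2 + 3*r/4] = 2*r + 3/4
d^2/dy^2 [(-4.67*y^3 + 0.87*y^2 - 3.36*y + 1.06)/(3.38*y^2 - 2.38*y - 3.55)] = (-227.750868*y^3 - 101.447016*y^2 - 646.184274*y + 116.152038)/(38.614472*y^6 - 81.570216*y^5 - 64.232844*y^4 + 157.864448*y^3 + 67.46349*y^2 - 89.98185*y - 44.738875)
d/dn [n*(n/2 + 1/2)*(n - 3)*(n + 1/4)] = 2*n^3 - 21*n^2/8 - 7*n/2 - 3/8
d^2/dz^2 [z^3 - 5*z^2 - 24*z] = 6*z - 10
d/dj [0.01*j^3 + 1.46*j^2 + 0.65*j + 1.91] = 0.03*j^2 + 2.92*j + 0.65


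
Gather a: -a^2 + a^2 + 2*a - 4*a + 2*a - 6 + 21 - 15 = 0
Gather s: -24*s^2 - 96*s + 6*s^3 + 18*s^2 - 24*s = 6*s^3 - 6*s^2 - 120*s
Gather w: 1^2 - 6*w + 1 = 2 - 6*w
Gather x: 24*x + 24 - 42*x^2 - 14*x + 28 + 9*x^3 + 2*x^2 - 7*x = 9*x^3 - 40*x^2 + 3*x + 52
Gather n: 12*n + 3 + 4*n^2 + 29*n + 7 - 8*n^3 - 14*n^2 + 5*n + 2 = -8*n^3 - 10*n^2 + 46*n + 12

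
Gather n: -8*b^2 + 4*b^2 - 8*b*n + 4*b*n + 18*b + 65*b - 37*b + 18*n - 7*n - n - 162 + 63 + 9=-4*b^2 + 46*b + n*(10 - 4*b) - 90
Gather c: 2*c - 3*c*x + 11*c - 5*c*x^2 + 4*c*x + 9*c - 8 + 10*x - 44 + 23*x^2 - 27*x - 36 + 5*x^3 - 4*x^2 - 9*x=c*(-5*x^2 + x + 22) + 5*x^3 + 19*x^2 - 26*x - 88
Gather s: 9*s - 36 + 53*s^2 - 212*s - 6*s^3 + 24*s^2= -6*s^3 + 77*s^2 - 203*s - 36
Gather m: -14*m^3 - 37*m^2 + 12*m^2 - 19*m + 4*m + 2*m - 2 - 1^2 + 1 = -14*m^3 - 25*m^2 - 13*m - 2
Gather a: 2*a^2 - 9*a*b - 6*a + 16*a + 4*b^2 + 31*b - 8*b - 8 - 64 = 2*a^2 + a*(10 - 9*b) + 4*b^2 + 23*b - 72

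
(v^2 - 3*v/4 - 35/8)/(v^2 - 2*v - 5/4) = (4*v + 7)/(2*(2*v + 1))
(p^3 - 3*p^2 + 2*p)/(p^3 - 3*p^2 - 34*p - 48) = p*(-p^2 + 3*p - 2)/(-p^3 + 3*p^2 + 34*p + 48)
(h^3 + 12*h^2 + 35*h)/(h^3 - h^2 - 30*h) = (h + 7)/(h - 6)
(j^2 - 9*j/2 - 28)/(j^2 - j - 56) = (j + 7/2)/(j + 7)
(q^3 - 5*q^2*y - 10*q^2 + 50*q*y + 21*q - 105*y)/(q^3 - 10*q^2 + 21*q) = (q - 5*y)/q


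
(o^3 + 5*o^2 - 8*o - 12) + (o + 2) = o^3 + 5*o^2 - 7*o - 10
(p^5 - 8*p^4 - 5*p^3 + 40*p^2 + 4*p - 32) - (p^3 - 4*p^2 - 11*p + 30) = p^5 - 8*p^4 - 6*p^3 + 44*p^2 + 15*p - 62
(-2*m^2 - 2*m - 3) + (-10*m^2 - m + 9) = -12*m^2 - 3*m + 6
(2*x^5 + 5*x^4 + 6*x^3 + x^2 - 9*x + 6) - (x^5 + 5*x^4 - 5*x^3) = x^5 + 11*x^3 + x^2 - 9*x + 6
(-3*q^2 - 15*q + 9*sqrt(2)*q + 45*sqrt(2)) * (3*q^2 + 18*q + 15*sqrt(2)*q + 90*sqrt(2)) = -9*q^4 - 99*q^3 - 18*sqrt(2)*q^3 - 198*sqrt(2)*q^2 - 540*sqrt(2)*q + 2970*q + 8100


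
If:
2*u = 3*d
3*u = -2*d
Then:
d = 0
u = 0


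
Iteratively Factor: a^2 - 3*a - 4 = (a - 4)*(a + 1)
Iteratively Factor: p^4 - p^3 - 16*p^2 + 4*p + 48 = (p + 2)*(p^3 - 3*p^2 - 10*p + 24) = (p - 4)*(p + 2)*(p^2 + p - 6) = (p - 4)*(p - 2)*(p + 2)*(p + 3)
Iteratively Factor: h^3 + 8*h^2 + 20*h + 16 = (h + 2)*(h^2 + 6*h + 8) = (h + 2)^2*(h + 4)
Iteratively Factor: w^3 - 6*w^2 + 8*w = (w - 4)*(w^2 - 2*w) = (w - 4)*(w - 2)*(w)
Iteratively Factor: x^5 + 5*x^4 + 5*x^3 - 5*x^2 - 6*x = (x + 1)*(x^4 + 4*x^3 + x^2 - 6*x) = (x + 1)*(x + 3)*(x^3 + x^2 - 2*x) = (x + 1)*(x + 2)*(x + 3)*(x^2 - x) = x*(x + 1)*(x + 2)*(x + 3)*(x - 1)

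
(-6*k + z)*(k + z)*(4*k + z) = -24*k^3 - 26*k^2*z - k*z^2 + z^3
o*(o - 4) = o^2 - 4*o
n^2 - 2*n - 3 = (n - 3)*(n + 1)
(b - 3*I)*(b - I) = b^2 - 4*I*b - 3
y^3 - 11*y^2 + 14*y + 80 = (y - 8)*(y - 5)*(y + 2)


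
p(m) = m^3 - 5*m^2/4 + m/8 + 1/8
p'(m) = 3*m^2 - 5*m/2 + 1/8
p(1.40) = 0.59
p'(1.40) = 2.50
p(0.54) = -0.01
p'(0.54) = -0.35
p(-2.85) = -33.53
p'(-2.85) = 31.62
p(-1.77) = -9.56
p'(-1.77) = 13.95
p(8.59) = 542.80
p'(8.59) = 200.01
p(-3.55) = -60.81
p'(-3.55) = 46.81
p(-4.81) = -140.68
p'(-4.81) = 81.56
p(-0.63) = -0.70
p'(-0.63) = 2.89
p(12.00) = 1549.62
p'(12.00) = 402.12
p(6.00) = 171.88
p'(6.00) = 93.12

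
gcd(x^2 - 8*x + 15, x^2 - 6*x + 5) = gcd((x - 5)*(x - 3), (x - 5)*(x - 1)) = x - 5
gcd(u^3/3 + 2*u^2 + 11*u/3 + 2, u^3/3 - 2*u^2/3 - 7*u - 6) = u^2 + 4*u + 3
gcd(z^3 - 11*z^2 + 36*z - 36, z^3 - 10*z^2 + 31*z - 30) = z^2 - 5*z + 6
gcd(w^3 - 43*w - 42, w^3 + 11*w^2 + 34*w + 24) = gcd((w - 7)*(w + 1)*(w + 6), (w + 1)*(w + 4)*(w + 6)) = w^2 + 7*w + 6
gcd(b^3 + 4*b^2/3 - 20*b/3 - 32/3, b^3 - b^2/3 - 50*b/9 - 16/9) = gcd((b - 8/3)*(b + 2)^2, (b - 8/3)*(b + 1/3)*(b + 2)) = b^2 - 2*b/3 - 16/3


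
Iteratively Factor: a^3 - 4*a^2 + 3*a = (a - 3)*(a^2 - a) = a*(a - 3)*(a - 1)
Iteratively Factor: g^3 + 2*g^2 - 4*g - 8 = (g - 2)*(g^2 + 4*g + 4) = (g - 2)*(g + 2)*(g + 2)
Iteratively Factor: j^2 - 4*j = (j - 4)*(j)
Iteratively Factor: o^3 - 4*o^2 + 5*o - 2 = (o - 1)*(o^2 - 3*o + 2) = (o - 1)^2*(o - 2)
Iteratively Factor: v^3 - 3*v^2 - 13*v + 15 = (v + 3)*(v^2 - 6*v + 5) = (v - 5)*(v + 3)*(v - 1)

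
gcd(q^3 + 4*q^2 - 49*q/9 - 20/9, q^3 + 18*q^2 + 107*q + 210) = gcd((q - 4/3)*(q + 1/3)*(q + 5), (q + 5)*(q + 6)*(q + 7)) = q + 5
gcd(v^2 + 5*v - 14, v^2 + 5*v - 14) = v^2 + 5*v - 14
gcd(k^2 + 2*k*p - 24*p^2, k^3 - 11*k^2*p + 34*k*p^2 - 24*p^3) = -k + 4*p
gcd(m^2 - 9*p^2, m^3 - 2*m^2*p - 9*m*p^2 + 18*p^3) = -m^2 + 9*p^2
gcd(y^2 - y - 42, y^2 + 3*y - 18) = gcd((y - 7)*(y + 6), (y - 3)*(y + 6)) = y + 6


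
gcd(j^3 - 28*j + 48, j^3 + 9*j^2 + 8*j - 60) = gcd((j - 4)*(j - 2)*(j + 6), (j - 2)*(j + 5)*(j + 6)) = j^2 + 4*j - 12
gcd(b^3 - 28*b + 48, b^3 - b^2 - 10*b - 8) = b - 4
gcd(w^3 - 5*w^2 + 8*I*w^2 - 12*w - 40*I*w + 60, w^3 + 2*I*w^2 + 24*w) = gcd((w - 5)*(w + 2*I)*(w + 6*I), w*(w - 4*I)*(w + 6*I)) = w + 6*I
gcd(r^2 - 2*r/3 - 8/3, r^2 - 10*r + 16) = r - 2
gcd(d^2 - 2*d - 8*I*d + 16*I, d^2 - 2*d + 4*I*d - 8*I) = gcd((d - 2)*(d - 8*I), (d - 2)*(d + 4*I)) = d - 2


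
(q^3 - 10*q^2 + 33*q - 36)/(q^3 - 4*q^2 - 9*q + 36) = (q - 3)/(q + 3)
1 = 1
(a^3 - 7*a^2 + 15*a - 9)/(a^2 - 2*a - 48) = (-a^3 + 7*a^2 - 15*a + 9)/(-a^2 + 2*a + 48)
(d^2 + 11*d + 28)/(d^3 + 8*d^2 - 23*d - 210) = (d + 4)/(d^2 + d - 30)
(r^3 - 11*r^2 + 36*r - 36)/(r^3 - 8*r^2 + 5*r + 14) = (r^2 - 9*r + 18)/(r^2 - 6*r - 7)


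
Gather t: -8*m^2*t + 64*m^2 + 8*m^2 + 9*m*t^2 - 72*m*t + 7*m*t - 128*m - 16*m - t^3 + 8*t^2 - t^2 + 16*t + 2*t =72*m^2 - 144*m - t^3 + t^2*(9*m + 7) + t*(-8*m^2 - 65*m + 18)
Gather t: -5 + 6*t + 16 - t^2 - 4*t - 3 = -t^2 + 2*t + 8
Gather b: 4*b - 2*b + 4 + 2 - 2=2*b + 4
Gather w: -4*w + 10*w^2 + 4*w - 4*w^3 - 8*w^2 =-4*w^3 + 2*w^2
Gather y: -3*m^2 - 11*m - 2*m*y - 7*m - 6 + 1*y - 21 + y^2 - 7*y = -3*m^2 - 18*m + y^2 + y*(-2*m - 6) - 27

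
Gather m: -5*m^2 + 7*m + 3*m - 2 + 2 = -5*m^2 + 10*m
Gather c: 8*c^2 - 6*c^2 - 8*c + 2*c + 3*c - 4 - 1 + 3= 2*c^2 - 3*c - 2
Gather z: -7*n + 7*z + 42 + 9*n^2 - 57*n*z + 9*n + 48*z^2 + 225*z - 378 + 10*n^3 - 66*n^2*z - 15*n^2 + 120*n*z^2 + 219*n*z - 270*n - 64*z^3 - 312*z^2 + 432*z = 10*n^3 - 6*n^2 - 268*n - 64*z^3 + z^2*(120*n - 264) + z*(-66*n^2 + 162*n + 664) - 336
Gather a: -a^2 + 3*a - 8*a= -a^2 - 5*a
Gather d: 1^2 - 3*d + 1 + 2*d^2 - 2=2*d^2 - 3*d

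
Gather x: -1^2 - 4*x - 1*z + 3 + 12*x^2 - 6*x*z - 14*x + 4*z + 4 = 12*x^2 + x*(-6*z - 18) + 3*z + 6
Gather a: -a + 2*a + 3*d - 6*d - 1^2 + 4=a - 3*d + 3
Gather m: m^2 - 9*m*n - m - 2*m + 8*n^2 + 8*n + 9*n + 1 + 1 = m^2 + m*(-9*n - 3) + 8*n^2 + 17*n + 2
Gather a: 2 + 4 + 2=8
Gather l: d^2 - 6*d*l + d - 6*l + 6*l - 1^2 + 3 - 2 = d^2 - 6*d*l + d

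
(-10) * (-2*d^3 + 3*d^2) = 20*d^3 - 30*d^2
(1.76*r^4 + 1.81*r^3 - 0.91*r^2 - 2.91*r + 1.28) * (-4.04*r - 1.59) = -7.1104*r^5 - 10.1108*r^4 + 0.7985*r^3 + 13.2033*r^2 - 0.544299999999999*r - 2.0352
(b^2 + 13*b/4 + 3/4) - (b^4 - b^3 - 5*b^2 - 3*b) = -b^4 + b^3 + 6*b^2 + 25*b/4 + 3/4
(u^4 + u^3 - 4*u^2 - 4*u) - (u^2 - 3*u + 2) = u^4 + u^3 - 5*u^2 - u - 2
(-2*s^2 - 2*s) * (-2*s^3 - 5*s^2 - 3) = 4*s^5 + 14*s^4 + 10*s^3 + 6*s^2 + 6*s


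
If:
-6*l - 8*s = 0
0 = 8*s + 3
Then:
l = 1/2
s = -3/8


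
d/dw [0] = 0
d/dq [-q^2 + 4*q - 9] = 4 - 2*q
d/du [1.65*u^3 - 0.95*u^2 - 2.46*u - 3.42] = 4.95*u^2 - 1.9*u - 2.46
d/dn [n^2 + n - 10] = 2*n + 1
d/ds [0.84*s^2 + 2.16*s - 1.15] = 1.68*s + 2.16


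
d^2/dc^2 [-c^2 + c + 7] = -2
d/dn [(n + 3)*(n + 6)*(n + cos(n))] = -(n + 3)*(n + 6)*(sin(n) - 1) + (n + 3)*(n + cos(n)) + (n + 6)*(n + cos(n))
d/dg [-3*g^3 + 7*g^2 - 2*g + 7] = -9*g^2 + 14*g - 2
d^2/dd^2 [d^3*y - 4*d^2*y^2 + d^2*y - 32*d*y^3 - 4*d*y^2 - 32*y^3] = 2*y*(3*d - 4*y + 1)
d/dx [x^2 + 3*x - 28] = 2*x + 3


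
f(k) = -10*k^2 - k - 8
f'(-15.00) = 299.00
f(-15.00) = -2243.00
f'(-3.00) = 59.00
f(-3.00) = -95.00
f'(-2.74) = 53.80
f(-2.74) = -80.34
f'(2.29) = -46.80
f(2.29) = -62.73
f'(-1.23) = 23.60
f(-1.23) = -21.90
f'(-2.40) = 47.00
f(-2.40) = -63.20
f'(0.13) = -3.60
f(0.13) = -8.30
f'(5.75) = -116.00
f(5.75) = -344.38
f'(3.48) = -70.60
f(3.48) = -132.58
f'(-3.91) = 77.20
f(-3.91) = -156.97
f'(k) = -20*k - 1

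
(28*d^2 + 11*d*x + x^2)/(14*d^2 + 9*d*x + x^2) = (4*d + x)/(2*d + x)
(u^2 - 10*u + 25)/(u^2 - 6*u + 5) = (u - 5)/(u - 1)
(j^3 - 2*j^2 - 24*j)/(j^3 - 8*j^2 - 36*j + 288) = j*(j + 4)/(j^2 - 2*j - 48)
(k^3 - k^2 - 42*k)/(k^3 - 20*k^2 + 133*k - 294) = k*(k + 6)/(k^2 - 13*k + 42)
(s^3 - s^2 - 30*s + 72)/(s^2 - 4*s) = s + 3 - 18/s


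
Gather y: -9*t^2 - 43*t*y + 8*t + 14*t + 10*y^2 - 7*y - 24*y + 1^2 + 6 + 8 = -9*t^2 + 22*t + 10*y^2 + y*(-43*t - 31) + 15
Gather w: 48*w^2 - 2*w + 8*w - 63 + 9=48*w^2 + 6*w - 54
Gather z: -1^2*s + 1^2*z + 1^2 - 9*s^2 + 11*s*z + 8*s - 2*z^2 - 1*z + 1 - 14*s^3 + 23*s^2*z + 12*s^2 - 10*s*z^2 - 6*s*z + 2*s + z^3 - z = -14*s^3 + 3*s^2 + 9*s + z^3 + z^2*(-10*s - 2) + z*(23*s^2 + 5*s - 1) + 2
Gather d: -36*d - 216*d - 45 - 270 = -252*d - 315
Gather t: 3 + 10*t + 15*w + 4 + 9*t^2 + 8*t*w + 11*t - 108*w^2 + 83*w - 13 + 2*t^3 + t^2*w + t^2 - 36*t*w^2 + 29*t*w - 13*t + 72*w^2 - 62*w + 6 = 2*t^3 + t^2*(w + 10) + t*(-36*w^2 + 37*w + 8) - 36*w^2 + 36*w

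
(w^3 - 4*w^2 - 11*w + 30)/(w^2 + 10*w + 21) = (w^2 - 7*w + 10)/(w + 7)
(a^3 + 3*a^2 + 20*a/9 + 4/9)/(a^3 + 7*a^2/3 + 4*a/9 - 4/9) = (3*a + 1)/(3*a - 1)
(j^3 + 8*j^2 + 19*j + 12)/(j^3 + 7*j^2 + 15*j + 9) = (j + 4)/(j + 3)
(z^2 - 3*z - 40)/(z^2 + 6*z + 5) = (z - 8)/(z + 1)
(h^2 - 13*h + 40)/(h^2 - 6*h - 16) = (h - 5)/(h + 2)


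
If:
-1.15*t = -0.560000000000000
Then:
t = 0.49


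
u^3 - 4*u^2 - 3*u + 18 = (u - 3)^2*(u + 2)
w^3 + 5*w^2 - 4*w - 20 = (w - 2)*(w + 2)*(w + 5)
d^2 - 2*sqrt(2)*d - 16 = (d - 4*sqrt(2))*(d + 2*sqrt(2))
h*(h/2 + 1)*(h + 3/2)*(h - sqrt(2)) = h^4/2 - sqrt(2)*h^3/2 + 7*h^3/4 - 7*sqrt(2)*h^2/4 + 3*h^2/2 - 3*sqrt(2)*h/2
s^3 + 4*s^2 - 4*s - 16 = (s - 2)*(s + 2)*(s + 4)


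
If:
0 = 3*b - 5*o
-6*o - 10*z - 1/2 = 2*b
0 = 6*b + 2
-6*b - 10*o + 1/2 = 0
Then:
No Solution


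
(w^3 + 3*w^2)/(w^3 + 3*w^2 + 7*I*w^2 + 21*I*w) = w/(w + 7*I)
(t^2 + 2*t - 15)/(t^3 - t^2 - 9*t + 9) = (t + 5)/(t^2 + 2*t - 3)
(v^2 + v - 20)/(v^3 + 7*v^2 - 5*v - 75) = (v - 4)/(v^2 + 2*v - 15)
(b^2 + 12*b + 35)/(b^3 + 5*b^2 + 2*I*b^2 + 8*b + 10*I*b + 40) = (b + 7)/(b^2 + 2*I*b + 8)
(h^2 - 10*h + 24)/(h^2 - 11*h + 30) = (h - 4)/(h - 5)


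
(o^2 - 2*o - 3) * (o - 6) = o^3 - 8*o^2 + 9*o + 18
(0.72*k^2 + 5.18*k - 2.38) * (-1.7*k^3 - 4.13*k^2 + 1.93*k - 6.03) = -1.224*k^5 - 11.7796*k^4 - 15.9578*k^3 + 15.4852*k^2 - 35.8288*k + 14.3514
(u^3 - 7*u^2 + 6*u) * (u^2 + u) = u^5 - 6*u^4 - u^3 + 6*u^2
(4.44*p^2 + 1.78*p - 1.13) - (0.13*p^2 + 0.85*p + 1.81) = 4.31*p^2 + 0.93*p - 2.94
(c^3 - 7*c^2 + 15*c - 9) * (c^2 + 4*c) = c^5 - 3*c^4 - 13*c^3 + 51*c^2 - 36*c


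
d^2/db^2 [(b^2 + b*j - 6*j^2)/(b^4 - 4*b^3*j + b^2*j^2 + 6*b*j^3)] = 2*(3*b^5 + 12*b^4*j - 41*b^3*j^2 + 9*b^2*j^3 + 54*b*j^4 + 27*j^5)/(b^3*(b^6 - 6*b^5*j + 3*b^4*j^2 + 28*b^3*j^3 - 9*b^2*j^4 - 54*b*j^5 - 27*j^6))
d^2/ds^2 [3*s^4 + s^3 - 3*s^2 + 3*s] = 36*s^2 + 6*s - 6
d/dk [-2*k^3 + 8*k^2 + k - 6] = -6*k^2 + 16*k + 1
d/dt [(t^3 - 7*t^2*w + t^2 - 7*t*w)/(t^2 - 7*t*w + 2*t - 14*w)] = (t^2 + 4*t + 2)/(t^2 + 4*t + 4)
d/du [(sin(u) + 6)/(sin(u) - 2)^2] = -(sin(u) + 14)*cos(u)/(sin(u) - 2)^3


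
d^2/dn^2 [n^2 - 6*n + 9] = 2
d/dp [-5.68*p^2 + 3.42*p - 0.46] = 3.42 - 11.36*p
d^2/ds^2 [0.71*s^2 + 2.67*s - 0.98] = 1.42000000000000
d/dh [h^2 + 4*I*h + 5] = 2*h + 4*I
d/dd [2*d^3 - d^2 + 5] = 2*d*(3*d - 1)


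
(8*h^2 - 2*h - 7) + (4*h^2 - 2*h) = 12*h^2 - 4*h - 7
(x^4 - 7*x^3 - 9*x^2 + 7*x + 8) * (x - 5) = x^5 - 12*x^4 + 26*x^3 + 52*x^2 - 27*x - 40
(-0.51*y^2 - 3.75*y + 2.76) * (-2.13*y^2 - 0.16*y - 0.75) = 1.0863*y^4 + 8.0691*y^3 - 4.8963*y^2 + 2.3709*y - 2.07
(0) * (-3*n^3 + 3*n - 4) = 0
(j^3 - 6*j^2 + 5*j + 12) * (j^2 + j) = j^5 - 5*j^4 - j^3 + 17*j^2 + 12*j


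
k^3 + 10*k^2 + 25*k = k*(k + 5)^2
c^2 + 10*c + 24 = (c + 4)*(c + 6)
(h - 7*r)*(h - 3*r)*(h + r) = h^3 - 9*h^2*r + 11*h*r^2 + 21*r^3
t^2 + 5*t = t*(t + 5)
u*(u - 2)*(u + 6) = u^3 + 4*u^2 - 12*u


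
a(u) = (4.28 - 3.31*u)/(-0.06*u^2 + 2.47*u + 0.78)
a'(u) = (4.28 - 3.31*u)*(0.12*u - 2.47)/(-0.06*u^2 + 2.47*u + 0.78)^2 - 3.31/(-0.06*u^2 + 2.47*u + 0.78) = (-0.1986*u^2 + 0.5136*u - 13.1534)/(0.0036*u^4 - 0.2964*u^3 + 6.0073*u^2 + 3.8532*u + 0.6084)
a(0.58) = 1.08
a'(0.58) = -2.69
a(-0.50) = -12.63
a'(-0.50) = -60.93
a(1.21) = 0.07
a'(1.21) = -0.95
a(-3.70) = -1.80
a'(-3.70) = -0.21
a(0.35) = 1.91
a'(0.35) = -4.85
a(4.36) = -0.98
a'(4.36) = -0.14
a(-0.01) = 5.71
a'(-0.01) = -23.07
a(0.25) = 2.48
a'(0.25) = -6.71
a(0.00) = 5.49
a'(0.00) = -21.62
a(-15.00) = -1.08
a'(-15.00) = -0.03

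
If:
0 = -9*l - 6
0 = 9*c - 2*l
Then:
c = -4/27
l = -2/3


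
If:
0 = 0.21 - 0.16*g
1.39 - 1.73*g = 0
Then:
No Solution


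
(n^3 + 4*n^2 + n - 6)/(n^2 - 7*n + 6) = (n^2 + 5*n + 6)/(n - 6)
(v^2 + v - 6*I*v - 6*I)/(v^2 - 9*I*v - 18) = (v + 1)/(v - 3*I)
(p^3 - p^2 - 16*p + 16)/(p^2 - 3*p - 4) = (p^2 + 3*p - 4)/(p + 1)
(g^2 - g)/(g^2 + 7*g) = (g - 1)/(g + 7)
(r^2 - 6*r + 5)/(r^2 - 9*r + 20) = (r - 1)/(r - 4)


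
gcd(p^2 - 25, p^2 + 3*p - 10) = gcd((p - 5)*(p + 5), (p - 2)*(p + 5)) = p + 5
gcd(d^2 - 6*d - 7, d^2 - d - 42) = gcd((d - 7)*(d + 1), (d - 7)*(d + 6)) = d - 7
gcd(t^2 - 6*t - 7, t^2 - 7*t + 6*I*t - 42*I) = t - 7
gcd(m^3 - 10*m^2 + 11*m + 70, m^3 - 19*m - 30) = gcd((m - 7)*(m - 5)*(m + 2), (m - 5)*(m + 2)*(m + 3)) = m^2 - 3*m - 10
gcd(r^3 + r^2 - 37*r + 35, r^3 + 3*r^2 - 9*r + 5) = r - 1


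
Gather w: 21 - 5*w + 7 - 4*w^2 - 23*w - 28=-4*w^2 - 28*w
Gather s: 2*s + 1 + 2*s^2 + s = 2*s^2 + 3*s + 1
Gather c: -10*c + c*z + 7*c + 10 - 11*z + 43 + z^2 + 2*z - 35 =c*(z - 3) + z^2 - 9*z + 18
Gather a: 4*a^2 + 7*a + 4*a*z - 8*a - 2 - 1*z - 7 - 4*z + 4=4*a^2 + a*(4*z - 1) - 5*z - 5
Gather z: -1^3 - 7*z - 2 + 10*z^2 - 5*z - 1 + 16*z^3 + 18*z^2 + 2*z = 16*z^3 + 28*z^2 - 10*z - 4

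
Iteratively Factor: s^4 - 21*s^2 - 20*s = (s)*(s^3 - 21*s - 20) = s*(s + 1)*(s^2 - s - 20) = s*(s + 1)*(s + 4)*(s - 5)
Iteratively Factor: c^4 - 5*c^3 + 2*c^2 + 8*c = (c - 2)*(c^3 - 3*c^2 - 4*c) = (c - 4)*(c - 2)*(c^2 + c) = (c - 4)*(c - 2)*(c + 1)*(c)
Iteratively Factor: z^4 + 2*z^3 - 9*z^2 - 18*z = (z)*(z^3 + 2*z^2 - 9*z - 18) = z*(z + 2)*(z^2 - 9) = z*(z - 3)*(z + 2)*(z + 3)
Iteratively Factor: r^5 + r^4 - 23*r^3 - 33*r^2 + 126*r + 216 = (r + 2)*(r^4 - r^3 - 21*r^2 + 9*r + 108) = (r - 3)*(r + 2)*(r^3 + 2*r^2 - 15*r - 36) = (r - 4)*(r - 3)*(r + 2)*(r^2 + 6*r + 9) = (r - 4)*(r - 3)*(r + 2)*(r + 3)*(r + 3)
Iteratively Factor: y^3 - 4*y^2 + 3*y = (y - 1)*(y^2 - 3*y) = (y - 3)*(y - 1)*(y)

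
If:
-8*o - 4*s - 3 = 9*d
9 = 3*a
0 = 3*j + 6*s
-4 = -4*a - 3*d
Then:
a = 3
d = -8/3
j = -2*s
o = 21/8 - s/2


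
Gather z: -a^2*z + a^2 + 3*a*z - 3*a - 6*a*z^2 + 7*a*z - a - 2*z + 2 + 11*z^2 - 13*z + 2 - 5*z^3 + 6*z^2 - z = a^2 - 4*a - 5*z^3 + z^2*(17 - 6*a) + z*(-a^2 + 10*a - 16) + 4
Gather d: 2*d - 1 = 2*d - 1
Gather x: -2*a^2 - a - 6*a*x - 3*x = -2*a^2 - a + x*(-6*a - 3)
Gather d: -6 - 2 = -8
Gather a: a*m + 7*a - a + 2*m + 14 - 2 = a*(m + 6) + 2*m + 12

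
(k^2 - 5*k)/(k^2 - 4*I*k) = (k - 5)/(k - 4*I)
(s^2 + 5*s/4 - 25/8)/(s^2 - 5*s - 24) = (-8*s^2 - 10*s + 25)/(8*(-s^2 + 5*s + 24))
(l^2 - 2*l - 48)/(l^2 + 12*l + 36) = (l - 8)/(l + 6)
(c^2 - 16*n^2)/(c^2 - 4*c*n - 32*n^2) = (c - 4*n)/(c - 8*n)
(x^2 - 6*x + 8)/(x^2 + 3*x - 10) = (x - 4)/(x + 5)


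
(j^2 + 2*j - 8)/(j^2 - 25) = (j^2 + 2*j - 8)/(j^2 - 25)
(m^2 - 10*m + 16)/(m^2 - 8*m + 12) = (m - 8)/(m - 6)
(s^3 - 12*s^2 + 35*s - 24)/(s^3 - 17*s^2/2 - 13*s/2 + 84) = 2*(s^2 - 4*s + 3)/(2*s^2 - s - 21)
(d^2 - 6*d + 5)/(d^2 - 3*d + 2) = (d - 5)/(d - 2)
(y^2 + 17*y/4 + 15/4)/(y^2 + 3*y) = (y + 5/4)/y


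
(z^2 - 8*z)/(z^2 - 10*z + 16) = z/(z - 2)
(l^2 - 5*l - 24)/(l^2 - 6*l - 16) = (l + 3)/(l + 2)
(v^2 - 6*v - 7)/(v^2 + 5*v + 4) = (v - 7)/(v + 4)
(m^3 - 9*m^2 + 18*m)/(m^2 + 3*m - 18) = m*(m - 6)/(m + 6)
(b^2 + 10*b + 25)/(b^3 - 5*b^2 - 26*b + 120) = (b + 5)/(b^2 - 10*b + 24)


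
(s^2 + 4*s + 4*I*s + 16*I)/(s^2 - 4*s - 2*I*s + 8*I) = (s^2 + 4*s*(1 + I) + 16*I)/(s^2 - 2*s*(2 + I) + 8*I)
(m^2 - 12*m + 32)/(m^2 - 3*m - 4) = (m - 8)/(m + 1)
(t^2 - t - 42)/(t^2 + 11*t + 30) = (t - 7)/(t + 5)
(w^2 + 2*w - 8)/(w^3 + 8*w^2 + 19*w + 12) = (w - 2)/(w^2 + 4*w + 3)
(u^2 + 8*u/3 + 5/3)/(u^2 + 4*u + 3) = (u + 5/3)/(u + 3)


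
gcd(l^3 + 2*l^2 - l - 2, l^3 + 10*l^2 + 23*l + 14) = l^2 + 3*l + 2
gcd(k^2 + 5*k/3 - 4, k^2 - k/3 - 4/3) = k - 4/3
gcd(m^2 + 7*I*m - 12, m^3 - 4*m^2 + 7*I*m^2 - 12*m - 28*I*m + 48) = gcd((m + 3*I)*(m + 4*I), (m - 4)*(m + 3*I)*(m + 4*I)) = m^2 + 7*I*m - 12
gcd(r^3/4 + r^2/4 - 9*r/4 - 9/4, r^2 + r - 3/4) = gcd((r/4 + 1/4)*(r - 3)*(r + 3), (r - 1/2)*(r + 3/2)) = 1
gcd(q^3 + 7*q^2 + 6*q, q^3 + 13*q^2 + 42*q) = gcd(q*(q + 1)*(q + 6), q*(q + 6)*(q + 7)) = q^2 + 6*q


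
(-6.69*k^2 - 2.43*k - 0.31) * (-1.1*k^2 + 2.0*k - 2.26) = 7.359*k^4 - 10.707*k^3 + 10.6004*k^2 + 4.8718*k + 0.7006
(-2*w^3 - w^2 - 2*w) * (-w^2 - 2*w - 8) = 2*w^5 + 5*w^4 + 20*w^3 + 12*w^2 + 16*w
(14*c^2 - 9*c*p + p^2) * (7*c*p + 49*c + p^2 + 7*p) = 98*c^3*p + 686*c^3 - 49*c^2*p^2 - 343*c^2*p - 2*c*p^3 - 14*c*p^2 + p^4 + 7*p^3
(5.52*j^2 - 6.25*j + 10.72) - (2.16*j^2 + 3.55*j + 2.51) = 3.36*j^2 - 9.8*j + 8.21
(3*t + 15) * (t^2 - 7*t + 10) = 3*t^3 - 6*t^2 - 75*t + 150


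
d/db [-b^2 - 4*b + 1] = -2*b - 4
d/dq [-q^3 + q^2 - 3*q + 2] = -3*q^2 + 2*q - 3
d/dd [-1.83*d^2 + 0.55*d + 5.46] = 0.55 - 3.66*d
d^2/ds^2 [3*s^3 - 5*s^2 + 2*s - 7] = 18*s - 10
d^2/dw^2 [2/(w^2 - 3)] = 12*(w^2 + 1)/(w^2 - 3)^3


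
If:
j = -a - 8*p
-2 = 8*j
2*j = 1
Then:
No Solution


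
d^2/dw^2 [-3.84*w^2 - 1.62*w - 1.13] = -7.68000000000000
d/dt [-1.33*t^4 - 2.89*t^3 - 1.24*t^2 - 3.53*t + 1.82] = -5.32*t^3 - 8.67*t^2 - 2.48*t - 3.53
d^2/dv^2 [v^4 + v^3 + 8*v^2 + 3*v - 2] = 12*v^2 + 6*v + 16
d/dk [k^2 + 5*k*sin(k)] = 5*k*cos(k) + 2*k + 5*sin(k)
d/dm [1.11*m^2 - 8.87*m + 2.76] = 2.22*m - 8.87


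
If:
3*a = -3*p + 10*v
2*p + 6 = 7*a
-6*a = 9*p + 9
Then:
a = 12/25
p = -33/25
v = -63/250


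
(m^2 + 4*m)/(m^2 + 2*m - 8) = m/(m - 2)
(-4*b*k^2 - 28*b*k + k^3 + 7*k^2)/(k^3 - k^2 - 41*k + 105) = k*(-4*b + k)/(k^2 - 8*k + 15)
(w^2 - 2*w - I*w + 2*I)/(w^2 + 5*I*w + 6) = (w - 2)/(w + 6*I)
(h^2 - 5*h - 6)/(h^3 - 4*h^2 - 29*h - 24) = (h - 6)/(h^2 - 5*h - 24)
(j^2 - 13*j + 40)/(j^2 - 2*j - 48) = (j - 5)/(j + 6)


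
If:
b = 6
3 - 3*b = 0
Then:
No Solution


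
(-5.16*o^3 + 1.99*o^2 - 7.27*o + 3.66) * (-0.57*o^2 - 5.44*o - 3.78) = 2.9412*o^5 + 26.9361*o^4 + 12.8231*o^3 + 29.9404*o^2 + 7.57019999999999*o - 13.8348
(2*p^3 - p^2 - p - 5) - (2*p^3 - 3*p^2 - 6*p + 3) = 2*p^2 + 5*p - 8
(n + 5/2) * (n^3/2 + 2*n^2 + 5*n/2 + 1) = n^4/2 + 13*n^3/4 + 15*n^2/2 + 29*n/4 + 5/2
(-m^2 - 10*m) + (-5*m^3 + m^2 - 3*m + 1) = -5*m^3 - 13*m + 1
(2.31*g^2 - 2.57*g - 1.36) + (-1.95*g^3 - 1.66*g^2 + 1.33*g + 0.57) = -1.95*g^3 + 0.65*g^2 - 1.24*g - 0.79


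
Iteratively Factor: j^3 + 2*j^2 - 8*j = (j)*(j^2 + 2*j - 8) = j*(j - 2)*(j + 4)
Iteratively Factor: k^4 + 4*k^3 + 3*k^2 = (k + 3)*(k^3 + k^2) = (k + 1)*(k + 3)*(k^2) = k*(k + 1)*(k + 3)*(k)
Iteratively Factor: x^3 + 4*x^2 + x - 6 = (x + 2)*(x^2 + 2*x - 3) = (x + 2)*(x + 3)*(x - 1)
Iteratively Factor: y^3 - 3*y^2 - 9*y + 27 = (y - 3)*(y^2 - 9) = (y - 3)^2*(y + 3)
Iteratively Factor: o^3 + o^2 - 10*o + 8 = (o - 2)*(o^2 + 3*o - 4) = (o - 2)*(o + 4)*(o - 1)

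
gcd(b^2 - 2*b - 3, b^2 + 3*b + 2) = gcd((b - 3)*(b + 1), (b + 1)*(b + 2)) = b + 1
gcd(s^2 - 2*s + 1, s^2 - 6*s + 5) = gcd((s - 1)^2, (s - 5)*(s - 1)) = s - 1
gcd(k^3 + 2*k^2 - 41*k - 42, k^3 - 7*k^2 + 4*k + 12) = k^2 - 5*k - 6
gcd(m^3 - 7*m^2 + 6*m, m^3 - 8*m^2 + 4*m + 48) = m - 6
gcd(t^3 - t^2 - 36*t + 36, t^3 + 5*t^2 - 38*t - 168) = t - 6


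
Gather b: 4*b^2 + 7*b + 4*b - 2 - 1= 4*b^2 + 11*b - 3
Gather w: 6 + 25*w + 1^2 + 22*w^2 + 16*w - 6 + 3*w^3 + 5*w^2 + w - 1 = 3*w^3 + 27*w^2 + 42*w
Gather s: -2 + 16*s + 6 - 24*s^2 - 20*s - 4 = -24*s^2 - 4*s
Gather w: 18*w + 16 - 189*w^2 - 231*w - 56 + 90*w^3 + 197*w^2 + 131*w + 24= 90*w^3 + 8*w^2 - 82*w - 16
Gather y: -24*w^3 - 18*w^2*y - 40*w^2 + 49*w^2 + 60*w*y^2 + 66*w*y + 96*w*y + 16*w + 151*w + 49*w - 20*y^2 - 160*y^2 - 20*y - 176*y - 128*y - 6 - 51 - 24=-24*w^3 + 9*w^2 + 216*w + y^2*(60*w - 180) + y*(-18*w^2 + 162*w - 324) - 81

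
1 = 1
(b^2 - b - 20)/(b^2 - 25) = (b + 4)/(b + 5)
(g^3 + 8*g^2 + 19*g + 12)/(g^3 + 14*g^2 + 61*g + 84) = (g + 1)/(g + 7)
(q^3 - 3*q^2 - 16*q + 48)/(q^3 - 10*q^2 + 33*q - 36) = (q + 4)/(q - 3)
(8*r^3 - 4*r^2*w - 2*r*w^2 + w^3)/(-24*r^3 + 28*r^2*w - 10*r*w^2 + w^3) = (-2*r - w)/(6*r - w)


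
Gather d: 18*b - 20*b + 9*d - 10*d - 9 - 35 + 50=-2*b - d + 6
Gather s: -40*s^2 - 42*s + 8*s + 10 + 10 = -40*s^2 - 34*s + 20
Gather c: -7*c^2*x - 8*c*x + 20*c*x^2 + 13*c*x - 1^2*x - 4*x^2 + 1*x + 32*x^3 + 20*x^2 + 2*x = -7*c^2*x + c*(20*x^2 + 5*x) + 32*x^3 + 16*x^2 + 2*x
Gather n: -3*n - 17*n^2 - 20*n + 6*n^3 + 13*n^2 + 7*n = 6*n^3 - 4*n^2 - 16*n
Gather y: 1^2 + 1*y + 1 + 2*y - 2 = 3*y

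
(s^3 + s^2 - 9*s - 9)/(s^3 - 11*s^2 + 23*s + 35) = (s^2 - 9)/(s^2 - 12*s + 35)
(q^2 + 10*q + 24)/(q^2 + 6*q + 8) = (q + 6)/(q + 2)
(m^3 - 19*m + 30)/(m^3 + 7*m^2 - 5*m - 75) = (m - 2)/(m + 5)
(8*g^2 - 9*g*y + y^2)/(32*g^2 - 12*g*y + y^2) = (-g + y)/(-4*g + y)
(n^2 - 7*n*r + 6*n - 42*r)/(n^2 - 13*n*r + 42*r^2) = (-n - 6)/(-n + 6*r)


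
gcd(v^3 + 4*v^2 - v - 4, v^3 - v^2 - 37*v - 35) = v + 1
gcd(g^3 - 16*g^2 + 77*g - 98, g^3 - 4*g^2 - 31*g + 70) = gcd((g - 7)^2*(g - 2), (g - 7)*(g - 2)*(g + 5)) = g^2 - 9*g + 14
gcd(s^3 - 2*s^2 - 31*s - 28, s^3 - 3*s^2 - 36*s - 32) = s^2 + 5*s + 4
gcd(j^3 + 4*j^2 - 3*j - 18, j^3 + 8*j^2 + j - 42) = j^2 + j - 6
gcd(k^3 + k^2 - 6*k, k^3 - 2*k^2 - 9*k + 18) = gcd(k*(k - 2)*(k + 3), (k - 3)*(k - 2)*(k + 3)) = k^2 + k - 6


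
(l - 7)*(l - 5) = l^2 - 12*l + 35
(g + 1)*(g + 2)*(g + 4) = g^3 + 7*g^2 + 14*g + 8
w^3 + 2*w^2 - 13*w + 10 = (w - 2)*(w - 1)*(w + 5)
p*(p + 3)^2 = p^3 + 6*p^2 + 9*p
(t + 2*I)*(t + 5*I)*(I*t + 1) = I*t^3 - 6*t^2 - 3*I*t - 10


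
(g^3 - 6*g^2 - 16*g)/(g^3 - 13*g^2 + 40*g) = (g + 2)/(g - 5)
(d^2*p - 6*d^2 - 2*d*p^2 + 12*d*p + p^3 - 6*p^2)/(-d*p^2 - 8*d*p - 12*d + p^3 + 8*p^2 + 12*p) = (-d*p + 6*d + p^2 - 6*p)/(p^2 + 8*p + 12)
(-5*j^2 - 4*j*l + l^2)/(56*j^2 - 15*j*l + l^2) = (-5*j^2 - 4*j*l + l^2)/(56*j^2 - 15*j*l + l^2)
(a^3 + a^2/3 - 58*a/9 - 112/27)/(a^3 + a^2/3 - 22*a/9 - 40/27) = (9*a^2 - 3*a - 56)/(9*a^2 - 3*a - 20)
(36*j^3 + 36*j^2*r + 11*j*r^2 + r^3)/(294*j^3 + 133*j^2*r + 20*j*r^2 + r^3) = (6*j^2 + 5*j*r + r^2)/(49*j^2 + 14*j*r + r^2)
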